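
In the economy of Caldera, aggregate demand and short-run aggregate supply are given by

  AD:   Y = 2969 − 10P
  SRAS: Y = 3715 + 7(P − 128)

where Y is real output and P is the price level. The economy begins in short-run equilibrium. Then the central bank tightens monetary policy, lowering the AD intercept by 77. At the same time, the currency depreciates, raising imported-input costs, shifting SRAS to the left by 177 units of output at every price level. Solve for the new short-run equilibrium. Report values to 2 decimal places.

After both shocks: AD is Y = 2892 − 10P and SRAS is Y = 2642 + 7P.
Setting them equal: 250 = 17P, so P = 14.71.
Substituting into AD, Y = 2744.94.

P = 14.71, Y = 2744.94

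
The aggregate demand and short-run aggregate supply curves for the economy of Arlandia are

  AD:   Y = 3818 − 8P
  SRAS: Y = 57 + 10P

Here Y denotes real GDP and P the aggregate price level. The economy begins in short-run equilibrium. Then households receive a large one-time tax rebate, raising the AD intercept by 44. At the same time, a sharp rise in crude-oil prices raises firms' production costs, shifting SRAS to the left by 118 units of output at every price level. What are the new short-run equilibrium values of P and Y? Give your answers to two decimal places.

After both shocks: AD is Y = 3862 − 8P and SRAS is Y = 10P − 61.
Setting them equal: 3923 = 18P, so P = 217.94.
Substituting into AD, Y = 2118.44.

P = 217.94, Y = 2118.44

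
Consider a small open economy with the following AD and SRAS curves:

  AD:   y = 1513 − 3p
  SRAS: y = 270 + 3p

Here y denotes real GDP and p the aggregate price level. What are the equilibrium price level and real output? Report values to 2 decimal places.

Set AD = SRAS: 1513 − 3p = 270 + 3p, so 1243 = 6p and p = 207.17.
Substituting into AD, y = 1513 − 3p = 891.50.

p = 207.17, y = 891.50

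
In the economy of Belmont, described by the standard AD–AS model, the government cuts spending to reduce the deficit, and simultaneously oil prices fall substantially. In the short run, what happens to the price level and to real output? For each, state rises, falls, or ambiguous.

The first event is a negative demand shock: AD shifts left, which by itself pushes P down and Y down.
The second is a favourable supply shock: SRAS shifts right, which by itself pushes P down and Y up.
Both shocks push P down, so P falls. The two shocks push Y in opposite directions, so the effect on Y is ambiguous.

Price level: falls; output: ambiguous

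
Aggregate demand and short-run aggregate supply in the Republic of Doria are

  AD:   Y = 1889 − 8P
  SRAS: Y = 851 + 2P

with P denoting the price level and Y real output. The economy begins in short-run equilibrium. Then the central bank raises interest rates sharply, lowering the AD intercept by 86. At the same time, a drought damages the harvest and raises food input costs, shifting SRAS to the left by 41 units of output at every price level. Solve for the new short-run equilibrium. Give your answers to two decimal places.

P = 99.30, Y = 1008.60

After both shocks: AD is Y = 1803 − 8P and SRAS is Y = 810 + 2P.
Setting them equal: 993 = 10P, so P = 99.30.
Substituting into AD, Y = 1008.60.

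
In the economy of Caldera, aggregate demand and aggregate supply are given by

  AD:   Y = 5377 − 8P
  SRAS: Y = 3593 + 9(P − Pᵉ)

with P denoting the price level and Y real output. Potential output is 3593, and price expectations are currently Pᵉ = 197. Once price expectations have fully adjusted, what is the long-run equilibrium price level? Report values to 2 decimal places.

Short run: with Pᵉ = 197, SRAS is Y = 1820 + 9P. Setting AD = SRAS gives 3557 = 17P, so P = 209.24 and Y = 5377 − 8P = 3703.12.
Output 3703.12 is above potential 3593, so over time expected prices rise and SRAS shifts left until Y returns to 3593.
Long run: Y = 3593 on the AD curve gives 3593 = 5377 − 8P, so P = 223.00.

Long-run P = 223.00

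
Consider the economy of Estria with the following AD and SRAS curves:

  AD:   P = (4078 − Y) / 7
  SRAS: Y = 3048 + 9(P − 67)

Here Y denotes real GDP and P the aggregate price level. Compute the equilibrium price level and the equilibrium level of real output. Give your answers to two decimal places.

P = 102.06, Y = 3363.56

Write SRAS as Y = 3048 + 9P − 603 = 2445 + 9P.
Rearrange AD to Y = 4078 − 7P.
Set AD = SRAS: 4078 − 7P = 2445 + 9P, so 1633 = 16P and P = 102.06.
Substituting into AD, Y = 4078 − 7P = 3363.56.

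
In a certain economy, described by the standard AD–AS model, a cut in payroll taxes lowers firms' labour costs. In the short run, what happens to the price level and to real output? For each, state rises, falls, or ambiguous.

This is a favourable supply shock: SRAS shifts right.
Moving along the downward-sloping AD curve, P falls and Y rises.

Price level: falls; output: rises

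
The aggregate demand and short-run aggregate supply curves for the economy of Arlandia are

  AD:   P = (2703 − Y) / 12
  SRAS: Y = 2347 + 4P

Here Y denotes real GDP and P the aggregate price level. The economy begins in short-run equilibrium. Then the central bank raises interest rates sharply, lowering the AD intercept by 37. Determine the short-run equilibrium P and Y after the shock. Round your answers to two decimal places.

This is a negative demand shock: AD shifts left.
New AD: Y = 2666 − 12P.
Set AD = SRAS: 2666 − 12P = 2347 + 4P, so 319 = 16P and P = 19.94.
Substituting into AD, Y = 2426.75.

P = 19.94, Y = 2426.75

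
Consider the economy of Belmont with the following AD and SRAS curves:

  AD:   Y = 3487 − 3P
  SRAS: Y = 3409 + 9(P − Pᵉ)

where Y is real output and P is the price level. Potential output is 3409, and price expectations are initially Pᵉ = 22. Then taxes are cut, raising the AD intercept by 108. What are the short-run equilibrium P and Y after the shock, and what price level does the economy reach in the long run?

Short run: P = 32, Y = 3499. Long run: P = 62.

AD shifts right: new AD is Y = 3595 − 3P. With Pᵉ = 22, SRAS is Y = 3211 + 9P.
Short run: 3595 − 3P = 3211 + 9P gives 384 = 12P, so P = 32 and Y = 3595 − 3·32 = 3499.
Y = 3499 is above potential 3409; expectations adjust and SRAS shifts left until Y = 3409.
Long run: on the new AD curve, 3409 = 3595 − 3P gives P = 62.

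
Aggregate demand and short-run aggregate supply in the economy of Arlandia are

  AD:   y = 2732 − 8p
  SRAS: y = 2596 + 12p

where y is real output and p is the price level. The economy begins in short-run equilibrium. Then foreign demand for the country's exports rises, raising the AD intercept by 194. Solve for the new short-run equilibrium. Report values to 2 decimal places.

p = 16.50, y = 2794.00

This is a positive demand shock: AD shifts right.
New AD: y = 2926 − 8p.
Set AD = SRAS: 2926 − 8p = 2596 + 12p, so 330 = 20p and p = 16.50.
Substituting into AD, y = 2794.00.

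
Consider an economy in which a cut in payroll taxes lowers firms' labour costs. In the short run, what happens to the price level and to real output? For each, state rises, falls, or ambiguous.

Price level: falls; output: rises

This is a favourable supply shock: SRAS shifts right.
Moving along the downward-sloping AD curve, P falls and Y rises.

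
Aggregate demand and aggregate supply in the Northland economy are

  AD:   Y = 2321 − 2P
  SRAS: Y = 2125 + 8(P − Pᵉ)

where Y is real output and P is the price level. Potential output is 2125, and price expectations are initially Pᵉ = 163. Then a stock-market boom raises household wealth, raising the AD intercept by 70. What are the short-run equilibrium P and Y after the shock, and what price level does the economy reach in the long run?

AD shifts right: new AD is Y = 2391 − 2P. With Pᵉ = 163, SRAS is Y = 821 + 8P.
Short run: 2391 − 2P = 821 + 8P gives 1570 = 10P, so P = 157 and Y = 2391 − 2·157 = 2077.
Y = 2077 is below potential 2125; expectations adjust and SRAS shifts right until Y = 2125.
Long run: on the new AD curve, 2125 = 2391 − 2P gives P = 133.

Short run: P = 157, Y = 2077. Long run: P = 133.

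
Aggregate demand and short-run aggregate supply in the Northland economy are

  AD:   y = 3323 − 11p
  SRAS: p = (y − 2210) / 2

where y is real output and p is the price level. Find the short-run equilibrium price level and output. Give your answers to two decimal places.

p = 85.62, y = 2381.23

Rearrange SRAS to y = 2210 + 2p.
Set AD = SRAS: 3323 − 11p = 2210 + 2p, so 1113 = 13p and p = 85.62.
Substituting into AD, y = 3323 − 11p = 2381.23.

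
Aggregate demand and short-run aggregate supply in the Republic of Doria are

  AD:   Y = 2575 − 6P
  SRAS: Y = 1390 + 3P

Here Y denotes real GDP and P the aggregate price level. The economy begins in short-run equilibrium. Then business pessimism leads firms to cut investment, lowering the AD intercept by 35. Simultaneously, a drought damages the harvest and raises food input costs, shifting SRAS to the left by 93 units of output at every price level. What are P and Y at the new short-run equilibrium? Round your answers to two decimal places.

P = 138.11, Y = 1711.33

After both shocks: AD is Y = 2540 − 6P and SRAS is Y = 1297 + 3P.
Setting them equal: 1243 = 9P, so P = 138.11.
Substituting into AD, Y = 1711.33.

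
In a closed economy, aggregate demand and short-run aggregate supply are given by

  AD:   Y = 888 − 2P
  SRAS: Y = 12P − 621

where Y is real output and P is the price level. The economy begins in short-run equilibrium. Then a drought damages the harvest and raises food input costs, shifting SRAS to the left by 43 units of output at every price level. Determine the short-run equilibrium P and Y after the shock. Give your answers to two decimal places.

P = 110.86, Y = 666.29

This is a negative supply shock: SRAS shifts left.
New SRAS: Y = 12P − 664.
Set AD = SRAS: 888 − 2P = 12P − 664, so 1552 = 14P and P = 110.86.
Substituting into AD, Y = 666.29.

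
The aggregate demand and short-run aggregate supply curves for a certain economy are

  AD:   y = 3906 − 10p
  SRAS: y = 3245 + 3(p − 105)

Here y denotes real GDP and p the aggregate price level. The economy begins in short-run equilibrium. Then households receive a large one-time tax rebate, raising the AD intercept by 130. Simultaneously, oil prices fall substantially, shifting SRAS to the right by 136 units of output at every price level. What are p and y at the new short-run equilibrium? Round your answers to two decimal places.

After both shocks: AD is y = 4036 − 10p and SRAS is y = 3066 + 3p.
Setting them equal: 970 = 13p, so p = 74.62.
Substituting into AD, y = 3289.85.

p = 74.62, y = 3289.85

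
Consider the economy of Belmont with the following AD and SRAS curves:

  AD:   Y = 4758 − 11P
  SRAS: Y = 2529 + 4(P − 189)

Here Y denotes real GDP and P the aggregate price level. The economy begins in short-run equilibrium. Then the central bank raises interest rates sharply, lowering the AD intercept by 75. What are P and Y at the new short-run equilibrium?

P = 194, Y = 2549

This is a negative demand shock: AD shifts left.
New AD: Y = 4683 − 11P.
SRAS can be written Y = 1773 + 4P.
Set AD = SRAS: 4683 − 11P = 1773 + 4P, so 2910 = 15P and P = 194.
Y = 4683 − 11·194 = 2549.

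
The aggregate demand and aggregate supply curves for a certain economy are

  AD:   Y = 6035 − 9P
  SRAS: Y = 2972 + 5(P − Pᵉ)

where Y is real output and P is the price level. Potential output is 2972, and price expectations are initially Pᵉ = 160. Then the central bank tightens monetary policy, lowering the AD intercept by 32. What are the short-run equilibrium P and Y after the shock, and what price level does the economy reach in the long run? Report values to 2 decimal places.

AD shifts left: new AD is Y = 6003 − 9P. With Pᵉ = 160, SRAS is Y = 2172 + 5P.
Short run: 6003 − 9P = 2172 + 5P gives 3831 = 14P, so P = 273.64 and Y = 6003 − 9P = 3540.21.
Y = 3540.21 is above potential 2972; expectations adjust and SRAS shifts left until Y = 2972.
Long run: on the new AD curve, 2972 = 6003 − 9P gives P = 336.78.

Short run: P = 273.64, Y = 3540.21. Long run: P = 336.78.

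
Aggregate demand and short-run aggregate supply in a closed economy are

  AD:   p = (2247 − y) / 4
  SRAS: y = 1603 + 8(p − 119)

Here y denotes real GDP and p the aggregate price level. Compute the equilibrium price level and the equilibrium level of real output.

Write SRAS as y = 1603 + 8p − 952 = 651 + 8p.
Rearrange AD to y = 2247 − 4p.
Set AD = SRAS: 2247 − 4p = 651 + 8p, so 1596 = 12p and p = 133.
Then y = 2247 − 4·133 = 1715.

p = 133, y = 1715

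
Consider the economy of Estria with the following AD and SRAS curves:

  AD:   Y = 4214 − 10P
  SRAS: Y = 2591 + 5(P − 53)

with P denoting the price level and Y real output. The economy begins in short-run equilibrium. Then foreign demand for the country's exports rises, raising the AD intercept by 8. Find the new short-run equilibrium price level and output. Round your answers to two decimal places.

This is a positive demand shock: AD shifts right.
New AD: Y = 4222 − 10P.
SRAS can be written Y = 2326 + 5P.
Set AD = SRAS: 4222 − 10P = 2326 + 5P, so 1896 = 15P and P = 126.40.
Substituting into AD, Y = 2958.00.

P = 126.40, Y = 2958.00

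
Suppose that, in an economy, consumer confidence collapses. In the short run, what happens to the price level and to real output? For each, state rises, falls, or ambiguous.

This is a negative demand shock: AD shifts left.
Moving along the upward-sloping SRAS curve, P falls and Y falls.

Price level: falls; output: falls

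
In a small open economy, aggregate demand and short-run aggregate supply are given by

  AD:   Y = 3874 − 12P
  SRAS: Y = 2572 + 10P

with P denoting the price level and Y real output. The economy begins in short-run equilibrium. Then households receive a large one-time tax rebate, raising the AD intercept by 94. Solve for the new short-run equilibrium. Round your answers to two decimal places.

P = 63.45, Y = 3206.55

This is a positive demand shock: AD shifts right.
New AD: Y = 3968 − 12P.
Set AD = SRAS: 3968 − 12P = 2572 + 10P, so 1396 = 22P and P = 63.45.
Substituting into AD, Y = 3206.55.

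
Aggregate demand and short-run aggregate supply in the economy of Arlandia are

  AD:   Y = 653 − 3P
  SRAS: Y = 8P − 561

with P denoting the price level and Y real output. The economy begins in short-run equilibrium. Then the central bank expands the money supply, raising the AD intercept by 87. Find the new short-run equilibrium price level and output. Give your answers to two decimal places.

This is a positive demand shock: AD shifts right.
New AD: Y = 740 − 3P.
Set AD = SRAS: 740 − 3P = 8P − 561, so 1301 = 11P and P = 118.27.
Substituting into AD, Y = 385.18.

P = 118.27, Y = 385.18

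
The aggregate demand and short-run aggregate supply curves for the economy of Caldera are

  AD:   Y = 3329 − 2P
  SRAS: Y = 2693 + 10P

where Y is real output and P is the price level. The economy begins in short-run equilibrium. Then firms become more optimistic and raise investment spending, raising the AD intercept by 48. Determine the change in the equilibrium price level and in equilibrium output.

This is a positive demand shock: AD shifts right.
New AD: Y = 3377 − 2P.
Set AD = SRAS: 3377 − 2P = 2693 + 10P, so 684 = 12P and P = 57.
Y = 3377 − 2·57 = 3263.
Initially P = 53, Y = 3223, so ΔP = +4 and ΔY = +40.

ΔP = +4, ΔY = +40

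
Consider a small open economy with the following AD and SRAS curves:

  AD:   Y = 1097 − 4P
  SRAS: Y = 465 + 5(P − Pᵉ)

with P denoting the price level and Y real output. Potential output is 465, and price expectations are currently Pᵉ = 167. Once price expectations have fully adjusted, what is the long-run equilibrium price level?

Short run: with Pᵉ = 167, SRAS is Y = 5P − 370. Setting AD = SRAS gives 1467 = 9P, so P = 163 and Y = 1097 − 4·163 = 445.
Output 445 is below potential 465, so over time expected prices fall and SRAS shifts right until Y returns to 465.
Long run: Y = 465 on the AD curve gives 465 = 1097 − 4P, so P = 158.

Long-run P = 158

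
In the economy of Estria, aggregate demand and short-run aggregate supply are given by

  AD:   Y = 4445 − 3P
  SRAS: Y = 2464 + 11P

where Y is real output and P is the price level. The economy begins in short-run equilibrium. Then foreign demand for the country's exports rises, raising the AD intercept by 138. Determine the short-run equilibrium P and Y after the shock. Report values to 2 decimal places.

This is a positive demand shock: AD shifts right.
New AD: Y = 4583 − 3P.
Set AD = SRAS: 4583 − 3P = 2464 + 11P, so 2119 = 14P and P = 151.36.
Substituting into AD, Y = 4128.93.

P = 151.36, Y = 4128.93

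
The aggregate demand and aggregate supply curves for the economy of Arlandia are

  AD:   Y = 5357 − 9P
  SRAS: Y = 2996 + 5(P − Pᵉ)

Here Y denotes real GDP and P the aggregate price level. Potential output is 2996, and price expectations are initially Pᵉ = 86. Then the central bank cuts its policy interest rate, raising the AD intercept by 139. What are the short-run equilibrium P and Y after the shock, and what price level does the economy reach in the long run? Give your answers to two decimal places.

AD shifts right: new AD is Y = 5496 − 9P. With Pᵉ = 86, SRAS is Y = 2566 + 5P.
Short run: 5496 − 9P = 2566 + 5P gives 2930 = 14P, so P = 209.29 and Y = 5496 − 9P = 3612.43.
Y = 3612.43 is above potential 2996; expectations adjust and SRAS shifts left until Y = 2996.
Long run: on the new AD curve, 2996 = 5496 − 9P gives P = 277.78.

Short run: P = 209.29, Y = 3612.43. Long run: P = 277.78.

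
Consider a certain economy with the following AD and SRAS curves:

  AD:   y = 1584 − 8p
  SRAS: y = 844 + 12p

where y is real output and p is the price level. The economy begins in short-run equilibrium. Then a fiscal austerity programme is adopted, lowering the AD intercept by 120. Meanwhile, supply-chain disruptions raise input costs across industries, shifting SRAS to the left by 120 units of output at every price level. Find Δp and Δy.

After both shocks: AD is y = 1464 − 8p and SRAS is y = 724 + 12p.
Setting them equal: 740 = 20p, so p = 37.
y = 1464 − 8·37 = 1168.
Initially p = 37, y = 1288, so Δp = +0 and Δy = -120.

Δp = +0, Δy = -120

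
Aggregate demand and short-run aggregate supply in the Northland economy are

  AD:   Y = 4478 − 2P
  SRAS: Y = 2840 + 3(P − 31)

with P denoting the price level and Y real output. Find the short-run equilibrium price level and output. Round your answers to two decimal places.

Write SRAS as Y = 2840 + 3P − 93 = 2747 + 3P.
Set AD = SRAS: 4478 − 2P = 2747 + 3P, so 1731 = 5P and P = 346.20.
Substituting into AD, Y = 4478 − 2P = 3785.60.

P = 346.20, Y = 3785.60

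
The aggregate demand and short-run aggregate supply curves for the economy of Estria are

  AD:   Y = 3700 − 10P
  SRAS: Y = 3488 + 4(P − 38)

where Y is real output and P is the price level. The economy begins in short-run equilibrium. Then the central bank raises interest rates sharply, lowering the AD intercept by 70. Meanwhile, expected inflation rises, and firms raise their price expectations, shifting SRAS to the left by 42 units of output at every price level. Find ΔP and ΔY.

ΔP = -2, ΔY = -50

After both shocks: AD is Y = 3630 − 10P and SRAS is Y = 3294 + 4P.
Setting them equal: 336 = 14P, so P = 24.
Y = 3630 − 10·24 = 3390.
Initially P = 26, Y = 3440, so ΔP = -2 and ΔY = -50.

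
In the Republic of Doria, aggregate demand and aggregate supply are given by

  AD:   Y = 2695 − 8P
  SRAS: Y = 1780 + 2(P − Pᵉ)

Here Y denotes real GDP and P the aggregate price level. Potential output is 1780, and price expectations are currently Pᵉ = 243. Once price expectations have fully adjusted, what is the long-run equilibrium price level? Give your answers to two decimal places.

Long-run P = 114.38

Short run: with Pᵉ = 243, SRAS is Y = 1294 + 2P. Setting AD = SRAS gives 1401 = 10P, so P = 140.10 and Y = 2695 − 8P = 1574.20.
Output 1574.20 is below potential 1780, so over time expected prices fall and SRAS shifts right until Y returns to 1780.
Long run: Y = 1780 on the AD curve gives 1780 = 2695 − 8P, so P = 114.38.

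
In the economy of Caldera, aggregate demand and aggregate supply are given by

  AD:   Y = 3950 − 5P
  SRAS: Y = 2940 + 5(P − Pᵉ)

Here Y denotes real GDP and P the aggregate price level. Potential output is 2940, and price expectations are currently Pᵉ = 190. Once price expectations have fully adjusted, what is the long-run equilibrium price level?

Long-run P = 202

Short run: with Pᵉ = 190, SRAS is Y = 1990 + 5P. Setting AD = SRAS gives 1960 = 10P, so P = 196 and Y = 3950 − 5·196 = 2970.
Output 2970 is above potential 2940, so over time expected prices rise and SRAS shifts left until Y returns to 2940.
Long run: Y = 2940 on the AD curve gives 2940 = 3950 − 5P, so P = 202.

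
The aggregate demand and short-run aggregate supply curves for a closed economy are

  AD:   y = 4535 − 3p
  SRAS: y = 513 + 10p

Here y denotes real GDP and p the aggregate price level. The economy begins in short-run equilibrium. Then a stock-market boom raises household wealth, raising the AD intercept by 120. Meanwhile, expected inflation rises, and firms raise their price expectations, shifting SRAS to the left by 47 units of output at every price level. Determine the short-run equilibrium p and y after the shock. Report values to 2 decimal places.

p = 322.23, y = 3688.31

After both shocks: AD is y = 4655 − 3p and SRAS is y = 466 + 10p.
Setting them equal: 4189 = 13p, so p = 322.23.
Substituting into AD, y = 3688.31.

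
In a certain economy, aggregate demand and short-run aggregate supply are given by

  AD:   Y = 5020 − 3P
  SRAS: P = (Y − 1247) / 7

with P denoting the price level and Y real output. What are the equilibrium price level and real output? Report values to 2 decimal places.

P = 377.30, Y = 3888.10

Rearrange SRAS to Y = 1247 + 7P.
Set AD = SRAS: 5020 − 3P = 1247 + 7P, so 3773 = 10P and P = 377.30.
Substituting into AD, Y = 5020 − 3P = 3888.10.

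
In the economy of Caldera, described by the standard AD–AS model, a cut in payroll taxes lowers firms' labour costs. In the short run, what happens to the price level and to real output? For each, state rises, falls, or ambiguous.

Price level: falls; output: rises

This is a favourable supply shock: SRAS shifts right.
Moving along the downward-sloping AD curve, P falls and Y rises.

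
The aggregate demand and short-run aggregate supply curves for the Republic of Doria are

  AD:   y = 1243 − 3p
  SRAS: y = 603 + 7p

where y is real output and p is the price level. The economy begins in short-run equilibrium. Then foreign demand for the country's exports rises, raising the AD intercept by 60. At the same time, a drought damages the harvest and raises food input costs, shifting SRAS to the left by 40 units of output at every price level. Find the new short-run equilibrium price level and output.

After both shocks: AD is y = 1303 − 3p and SRAS is y = 563 + 7p.
Setting them equal: 740 = 10p, so p = 74.
y = 1303 − 3·74 = 1081.

p = 74, y = 1081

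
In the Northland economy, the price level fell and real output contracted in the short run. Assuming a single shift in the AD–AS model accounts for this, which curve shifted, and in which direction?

AD shifted left

P fell and Y fell. An AD shift moves P and Y in the same direction; an SRAS shift moves them in opposite directions.
Here P and Y moved in the same direction, so the AD curve shifted.
Since Y fell, AD shifted left.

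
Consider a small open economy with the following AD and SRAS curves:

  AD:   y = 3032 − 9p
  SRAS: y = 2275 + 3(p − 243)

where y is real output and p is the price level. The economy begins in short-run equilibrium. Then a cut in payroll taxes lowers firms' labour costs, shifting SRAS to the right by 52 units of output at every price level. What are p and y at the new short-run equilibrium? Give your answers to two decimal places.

p = 119.50, y = 1956.50

This is a positive supply shock: SRAS shifts right.
New SRAS: y = 1598 + 3p.
Set AD = SRAS: 3032 − 9p = 1598 + 3p, so 1434 = 12p and p = 119.50.
Substituting into AD, y = 1956.50.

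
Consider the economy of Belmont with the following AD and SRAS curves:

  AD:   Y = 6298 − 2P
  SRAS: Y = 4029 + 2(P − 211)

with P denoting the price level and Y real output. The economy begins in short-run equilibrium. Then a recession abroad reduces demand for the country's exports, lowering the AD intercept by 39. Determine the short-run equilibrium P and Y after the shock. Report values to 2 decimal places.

P = 663.00, Y = 4933.00

This is a negative demand shock: AD shifts left.
New AD: Y = 6259 − 2P.
SRAS can be written Y = 3607 + 2P.
Set AD = SRAS: 6259 − 2P = 3607 + 2P, so 2652 = 4P and P = 663.00.
Substituting into AD, Y = 4933.00.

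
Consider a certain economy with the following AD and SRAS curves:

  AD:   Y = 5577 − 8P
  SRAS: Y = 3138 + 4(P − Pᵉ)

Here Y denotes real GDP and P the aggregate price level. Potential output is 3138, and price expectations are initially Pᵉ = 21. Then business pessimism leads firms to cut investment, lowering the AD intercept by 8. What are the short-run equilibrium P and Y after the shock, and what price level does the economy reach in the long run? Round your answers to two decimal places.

Short run: P = 209.58, Y = 3892.33. Long run: P = 303.88.

AD shifts left: new AD is Y = 5569 − 8P. With Pᵉ = 21, SRAS is Y = 3054 + 4P.
Short run: 5569 − 8P = 3054 + 4P gives 2515 = 12P, so P = 209.58 and Y = 5569 − 8P = 3892.33.
Y = 3892.33 is above potential 3138; expectations adjust and SRAS shifts left until Y = 3138.
Long run: on the new AD curve, 3138 = 5569 − 8P gives P = 303.88.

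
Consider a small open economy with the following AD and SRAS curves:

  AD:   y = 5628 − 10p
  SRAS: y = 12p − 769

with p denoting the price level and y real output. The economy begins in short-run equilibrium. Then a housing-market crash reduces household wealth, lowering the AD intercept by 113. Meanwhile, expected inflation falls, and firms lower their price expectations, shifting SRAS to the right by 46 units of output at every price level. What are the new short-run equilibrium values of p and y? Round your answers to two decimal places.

p = 283.55, y = 2679.55

After both shocks: AD is y = 5515 − 10p and SRAS is y = 12p − 723.
Setting them equal: 6238 = 22p, so p = 283.55.
Substituting into AD, y = 2679.55.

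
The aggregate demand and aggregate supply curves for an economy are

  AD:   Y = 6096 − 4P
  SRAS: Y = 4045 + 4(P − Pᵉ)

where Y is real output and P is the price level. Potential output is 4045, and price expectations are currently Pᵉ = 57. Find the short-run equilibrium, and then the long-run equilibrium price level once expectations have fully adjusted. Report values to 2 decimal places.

Short run: with Pᵉ = 57, SRAS is Y = 3817 + 4P. Setting AD = SRAS gives 2279 = 8P, so P = 284.88 and Y = 6096 − 4P = 4956.50.
Output 4956.50 is above potential 4045, so over time expected prices rise and SRAS shifts left until Y returns to 4045.
Long run: Y = 4045 on the AD curve gives 4045 = 6096 − 4P, so P = 512.75.

Short run: P = 284.88, Y = 4956.50. Long run: P = 512.75.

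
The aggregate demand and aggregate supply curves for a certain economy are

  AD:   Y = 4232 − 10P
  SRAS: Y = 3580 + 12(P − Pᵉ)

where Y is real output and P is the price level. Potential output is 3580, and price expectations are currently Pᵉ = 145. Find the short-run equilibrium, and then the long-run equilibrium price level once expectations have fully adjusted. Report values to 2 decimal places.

Short run: with Pᵉ = 145, SRAS is Y = 1840 + 12P. Setting AD = SRAS gives 2392 = 22P, so P = 108.73 and Y = 4232 − 10P = 3144.73.
Output 3144.73 is below potential 3580, so over time expected prices fall and SRAS shifts right until Y returns to 3580.
Long run: Y = 3580 on the AD curve gives 3580 = 4232 − 10P, so P = 65.20.

Short run: P = 108.73, Y = 3144.73. Long run: P = 65.20.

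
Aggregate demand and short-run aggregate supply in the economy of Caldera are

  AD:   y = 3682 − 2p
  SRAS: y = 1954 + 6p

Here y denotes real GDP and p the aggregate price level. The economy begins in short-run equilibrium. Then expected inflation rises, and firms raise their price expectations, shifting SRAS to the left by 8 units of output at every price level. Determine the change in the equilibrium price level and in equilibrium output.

Δp = +1, Δy = -2

This is a negative supply shock: SRAS shifts left.
New SRAS: y = 1946 + 6p.
Set AD = SRAS: 3682 − 2p = 1946 + 6p, so 1736 = 8p and p = 217.
y = 3682 − 2·217 = 3248.
Initially p = 216, y = 3250, so Δp = +1 and Δy = -2.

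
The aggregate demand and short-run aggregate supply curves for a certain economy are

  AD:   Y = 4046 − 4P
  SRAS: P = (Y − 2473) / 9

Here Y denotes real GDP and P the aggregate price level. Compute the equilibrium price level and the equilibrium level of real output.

P = 121, Y = 3562

Rearrange SRAS to Y = 2473 + 9P.
Set AD = SRAS: 4046 − 4P = 2473 + 9P, so 1573 = 13P and P = 121.
Then Y = 4046 − 4·121 = 3562.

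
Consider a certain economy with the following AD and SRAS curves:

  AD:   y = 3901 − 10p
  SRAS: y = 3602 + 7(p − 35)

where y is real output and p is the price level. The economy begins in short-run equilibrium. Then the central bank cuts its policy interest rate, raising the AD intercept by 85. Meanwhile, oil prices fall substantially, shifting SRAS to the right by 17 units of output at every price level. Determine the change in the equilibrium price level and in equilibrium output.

After both shocks: AD is y = 3986 − 10p and SRAS is y = 3374 + 7p.
Setting them equal: 612 = 17p, so p = 36.
y = 3986 − 10·36 = 3626.
Initially p = 32, y = 3581, so Δp = +4 and Δy = +45.

Δp = +4, Δy = +45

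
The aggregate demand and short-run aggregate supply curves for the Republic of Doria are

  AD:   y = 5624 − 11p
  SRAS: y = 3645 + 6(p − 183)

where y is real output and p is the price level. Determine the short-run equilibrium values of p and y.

Write SRAS as y = 3645 + 6p − 1098 = 2547 + 6p.
Set AD = SRAS: 5624 − 11p = 2547 + 6p, so 3077 = 17p and p = 181.
Then y = 5624 − 11·181 = 3633.

p = 181, y = 3633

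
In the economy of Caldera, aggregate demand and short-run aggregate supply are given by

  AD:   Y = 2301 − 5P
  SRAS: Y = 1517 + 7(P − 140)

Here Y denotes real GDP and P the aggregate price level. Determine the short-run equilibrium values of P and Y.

Write SRAS as Y = 1517 + 7P − 980 = 537 + 7P.
Set AD = SRAS: 2301 − 5P = 537 + 7P, so 1764 = 12P and P = 147.
Then Y = 2301 − 5·147 = 1566.

P = 147, Y = 1566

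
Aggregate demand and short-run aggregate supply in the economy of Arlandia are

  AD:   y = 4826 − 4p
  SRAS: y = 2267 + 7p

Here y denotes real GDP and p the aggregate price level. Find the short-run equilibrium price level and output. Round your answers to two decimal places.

p = 232.64, y = 3895.45

Set AD = SRAS: 4826 − 4p = 2267 + 7p, so 2559 = 11p and p = 232.64.
Substituting into AD, y = 4826 − 4p = 3895.45.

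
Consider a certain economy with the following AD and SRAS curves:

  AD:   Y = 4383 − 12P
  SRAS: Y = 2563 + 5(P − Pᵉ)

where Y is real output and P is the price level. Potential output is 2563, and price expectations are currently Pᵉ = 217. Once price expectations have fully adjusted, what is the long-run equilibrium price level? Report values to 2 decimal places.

Long-run P = 151.67

Short run: with Pᵉ = 217, SRAS is Y = 1478 + 5P. Setting AD = SRAS gives 2905 = 17P, so P = 170.88 and Y = 4383 − 12P = 2332.41.
Output 2332.41 is below potential 2563, so over time expected prices fall and SRAS shifts right until Y returns to 2563.
Long run: Y = 2563 on the AD curve gives 2563 = 4383 − 12P, so P = 151.67.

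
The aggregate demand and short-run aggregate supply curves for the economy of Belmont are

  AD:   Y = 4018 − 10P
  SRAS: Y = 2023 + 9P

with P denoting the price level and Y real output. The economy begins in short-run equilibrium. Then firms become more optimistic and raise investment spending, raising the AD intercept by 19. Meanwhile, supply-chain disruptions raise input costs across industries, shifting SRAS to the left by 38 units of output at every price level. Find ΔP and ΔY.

ΔP = +3, ΔY = -11

After both shocks: AD is Y = 4037 − 10P and SRAS is Y = 1985 + 9P.
Setting them equal: 2052 = 19P, so P = 108.
Y = 4037 − 10·108 = 2957.
Initially P = 105, Y = 2968, so ΔP = +3 and ΔY = -11.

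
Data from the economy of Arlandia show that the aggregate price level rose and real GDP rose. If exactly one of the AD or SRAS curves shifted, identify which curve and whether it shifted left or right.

P rose and Y rose. An AD shift moves P and Y in the same direction; an SRAS shift moves them in opposite directions.
Here P and Y moved in the same direction, so the AD curve shifted.
Since Y rose, AD shifted right.

AD shifted right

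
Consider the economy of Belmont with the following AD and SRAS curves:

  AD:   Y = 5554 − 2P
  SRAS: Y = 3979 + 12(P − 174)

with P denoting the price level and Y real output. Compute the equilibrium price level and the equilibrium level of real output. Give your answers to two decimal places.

P = 261.64, Y = 5030.71

Write SRAS as Y = 3979 + 12P − 2088 = 1891 + 12P.
Set AD = SRAS: 5554 − 2P = 1891 + 12P, so 3663 = 14P and P = 261.64.
Substituting into AD, Y = 5554 − 2P = 5030.71.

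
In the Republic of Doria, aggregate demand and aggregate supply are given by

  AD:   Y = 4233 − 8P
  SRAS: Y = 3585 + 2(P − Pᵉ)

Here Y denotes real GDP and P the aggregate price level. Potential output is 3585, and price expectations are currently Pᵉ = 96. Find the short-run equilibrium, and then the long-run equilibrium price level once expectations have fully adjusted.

Short run: P = 84, Y = 3561. Long run: P = 81.

Short run: with Pᵉ = 96, SRAS is Y = 3393 + 2P. Setting AD = SRAS gives 840 = 10P, so P = 84 and Y = 4233 − 8·84 = 3561.
Output 3561 is below potential 3585, so over time expected prices fall and SRAS shifts right until Y returns to 3585.
Long run: Y = 3585 on the AD curve gives 3585 = 4233 − 8P, so P = 81.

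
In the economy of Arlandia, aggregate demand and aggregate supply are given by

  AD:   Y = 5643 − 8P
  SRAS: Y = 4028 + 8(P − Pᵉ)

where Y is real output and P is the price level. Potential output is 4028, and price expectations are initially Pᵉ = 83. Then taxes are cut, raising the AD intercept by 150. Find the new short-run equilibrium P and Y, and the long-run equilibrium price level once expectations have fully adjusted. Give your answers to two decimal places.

AD shifts right: new AD is Y = 5793 − 8P. With Pᵉ = 83, SRAS is Y = 3364 + 8P.
Short run: 5793 − 8P = 3364 + 8P gives 2429 = 16P, so P = 151.81 and Y = 5793 − 8P = 4578.50.
Y = 4578.50 is above potential 4028; expectations adjust and SRAS shifts left until Y = 4028.
Long run: on the new AD curve, 4028 = 5793 − 8P gives P = 220.63.

Short run: P = 151.81, Y = 4578.50. Long run: P = 220.63.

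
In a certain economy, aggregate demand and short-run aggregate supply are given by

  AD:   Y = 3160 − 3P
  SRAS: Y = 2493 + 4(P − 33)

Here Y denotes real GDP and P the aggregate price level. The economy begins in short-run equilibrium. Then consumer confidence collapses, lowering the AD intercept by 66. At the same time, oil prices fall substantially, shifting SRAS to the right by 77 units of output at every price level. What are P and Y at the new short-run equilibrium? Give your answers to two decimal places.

After both shocks: AD is Y = 3094 − 3P and SRAS is Y = 2438 + 4P.
Setting them equal: 656 = 7P, so P = 93.71.
Substituting into AD, Y = 2812.86.

P = 93.71, Y = 2812.86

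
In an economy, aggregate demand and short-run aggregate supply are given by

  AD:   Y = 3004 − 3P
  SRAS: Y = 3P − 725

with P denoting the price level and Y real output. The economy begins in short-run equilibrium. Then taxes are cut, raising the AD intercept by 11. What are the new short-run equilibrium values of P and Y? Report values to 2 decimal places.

P = 623.33, Y = 1145.00

This is a positive demand shock: AD shifts right.
New AD: Y = 3015 − 3P.
Set AD = SRAS: 3015 − 3P = 3P − 725, so 3740 = 6P and P = 623.33.
Substituting into AD, Y = 1145.00.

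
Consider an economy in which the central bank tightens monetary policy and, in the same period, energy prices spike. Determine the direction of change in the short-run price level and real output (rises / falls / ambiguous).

Price level: ambiguous; output: falls

The first event is a negative demand shock: AD shifts left, which by itself pushes P down and Y down.
The second is an adverse supply shock: SRAS shifts left, which by itself pushes P up and Y down.
The two shocks push P in opposite directions, so the effect on P is ambiguous. Both shocks push Y down, so Y falls.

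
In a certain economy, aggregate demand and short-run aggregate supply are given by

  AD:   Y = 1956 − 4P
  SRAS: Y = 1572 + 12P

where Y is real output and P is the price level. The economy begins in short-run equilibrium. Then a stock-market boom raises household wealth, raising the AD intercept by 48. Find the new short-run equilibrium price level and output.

This is a positive demand shock: AD shifts right.
New AD: Y = 2004 − 4P.
Set AD = SRAS: 2004 − 4P = 1572 + 12P, so 432 = 16P and P = 27.
Y = 2004 − 4·27 = 1896.

P = 27, Y = 1896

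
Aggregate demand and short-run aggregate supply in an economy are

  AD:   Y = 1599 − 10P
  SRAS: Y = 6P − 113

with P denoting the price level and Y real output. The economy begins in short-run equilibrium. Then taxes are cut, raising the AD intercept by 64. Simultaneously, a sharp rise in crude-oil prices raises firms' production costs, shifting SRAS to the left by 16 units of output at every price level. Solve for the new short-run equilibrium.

P = 112, Y = 543

After both shocks: AD is Y = 1663 − 10P and SRAS is Y = 6P − 129.
Setting them equal: 1792 = 16P, so P = 112.
Y = 1663 − 10·112 = 543.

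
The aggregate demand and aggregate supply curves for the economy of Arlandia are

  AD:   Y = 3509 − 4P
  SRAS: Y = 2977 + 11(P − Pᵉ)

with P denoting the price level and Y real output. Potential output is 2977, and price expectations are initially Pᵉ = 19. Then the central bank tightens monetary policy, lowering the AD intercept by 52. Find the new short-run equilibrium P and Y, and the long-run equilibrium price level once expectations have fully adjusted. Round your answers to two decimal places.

Short run: P = 45.93, Y = 3273.27. Long run: P = 120.00.

AD shifts left: new AD is Y = 3457 − 4P. With Pᵉ = 19, SRAS is Y = 2768 + 11P.
Short run: 3457 − 4P = 2768 + 11P gives 689 = 15P, so P = 45.93 and Y = 3457 − 4P = 3273.27.
Y = 3273.27 is above potential 2977; expectations adjust and SRAS shifts left until Y = 2977.
Long run: on the new AD curve, 2977 = 3457 − 4P gives P = 120.00.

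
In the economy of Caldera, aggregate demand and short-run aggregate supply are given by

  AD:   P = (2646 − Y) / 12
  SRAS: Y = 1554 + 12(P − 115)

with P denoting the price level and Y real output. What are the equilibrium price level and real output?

P = 103, Y = 1410

Write SRAS as Y = 1554 + 12P − 1380 = 174 + 12P.
Rearrange AD to Y = 2646 − 12P.
Set AD = SRAS: 2646 − 12P = 174 + 12P, so 2472 = 24P and P = 103.
Then Y = 2646 − 12·103 = 1410.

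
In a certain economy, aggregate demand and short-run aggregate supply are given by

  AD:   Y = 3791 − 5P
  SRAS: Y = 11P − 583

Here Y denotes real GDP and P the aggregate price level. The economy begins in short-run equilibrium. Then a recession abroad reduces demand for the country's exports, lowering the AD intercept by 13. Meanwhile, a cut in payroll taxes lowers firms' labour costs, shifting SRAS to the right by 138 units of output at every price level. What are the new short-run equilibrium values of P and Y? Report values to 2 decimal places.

After both shocks: AD is Y = 3778 − 5P and SRAS is Y = 11P − 445.
Setting them equal: 4223 = 16P, so P = 263.94.
Substituting into AD, Y = 2458.31.

P = 263.94, Y = 2458.31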